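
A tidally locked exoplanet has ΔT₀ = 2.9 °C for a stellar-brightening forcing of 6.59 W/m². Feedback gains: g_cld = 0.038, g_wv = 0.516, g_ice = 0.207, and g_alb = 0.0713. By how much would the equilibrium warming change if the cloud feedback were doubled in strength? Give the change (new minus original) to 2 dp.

Original: g = 0.8323, ΔT = 2.9/(1−0.8323) = 17.2928 °C.
With doubled cloud: g' = 0.8703, ΔT' = 2.9/(1−0.8703) = 22.3593 °C.
Change = 22.3593 − 17.2928 = 5.07 °C.

5.07 °C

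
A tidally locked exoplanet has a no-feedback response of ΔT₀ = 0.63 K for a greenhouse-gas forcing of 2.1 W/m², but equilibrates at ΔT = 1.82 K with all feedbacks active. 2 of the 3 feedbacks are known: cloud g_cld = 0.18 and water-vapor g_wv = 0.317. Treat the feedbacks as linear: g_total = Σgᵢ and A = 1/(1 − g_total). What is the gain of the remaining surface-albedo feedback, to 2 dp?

Amplification A = ΔT/ΔT₀ = 1.82/0.63 = 2.889.
Total gain g = 1 − 1/A = 1 − 1/2.889 = 0.6539.
Known gains sum to 0.18 + 0.317 = 0.497.
g_alb = 0.6539 − 0.497 = 0.16.

0.16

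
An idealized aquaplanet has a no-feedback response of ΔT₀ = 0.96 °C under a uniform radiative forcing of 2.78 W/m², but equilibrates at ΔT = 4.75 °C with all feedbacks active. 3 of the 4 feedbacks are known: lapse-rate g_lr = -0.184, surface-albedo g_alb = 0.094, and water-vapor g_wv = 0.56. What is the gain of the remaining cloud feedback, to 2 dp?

0.33

Amplification A = ΔT/ΔT₀ = 4.75/0.96 = 4.948.
Total gain g = 1 − 1/A = 1 − 1/4.948 = 0.7979.
Known gains sum to -0.184 + 0.094 + 0.56 = 0.47.
g_cld = 0.7979 − 0.47 = 0.33.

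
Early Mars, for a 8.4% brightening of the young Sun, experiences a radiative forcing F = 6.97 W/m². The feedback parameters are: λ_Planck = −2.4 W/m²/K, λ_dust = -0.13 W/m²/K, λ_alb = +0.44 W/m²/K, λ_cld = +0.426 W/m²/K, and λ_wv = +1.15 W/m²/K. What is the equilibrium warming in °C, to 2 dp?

Net feedback parameter λ = (−2.4) + (-0.13) + (+0.44) + (+0.426) + (+1.15) = -0.514 W/m²/K.
ΔT = −F/λ = −6.97/(-0.514) = 13.56 °C.

13.56 °C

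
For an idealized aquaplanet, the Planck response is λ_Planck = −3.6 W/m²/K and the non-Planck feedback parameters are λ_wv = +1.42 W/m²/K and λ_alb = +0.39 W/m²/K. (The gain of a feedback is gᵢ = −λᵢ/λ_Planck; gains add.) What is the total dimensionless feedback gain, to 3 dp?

0.503

Convert to gains: g_wv = 1.42/3.6 = 0.3944; g_alb = 0.39/3.6 = 0.1083.
Total gain g = 0.5027.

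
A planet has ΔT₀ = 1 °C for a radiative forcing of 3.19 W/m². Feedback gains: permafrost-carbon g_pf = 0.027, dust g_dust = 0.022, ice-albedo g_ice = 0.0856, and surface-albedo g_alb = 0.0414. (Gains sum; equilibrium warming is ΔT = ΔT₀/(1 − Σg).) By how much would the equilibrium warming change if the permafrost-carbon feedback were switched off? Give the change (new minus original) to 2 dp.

-0.04 °C

Original: g = 0.176, ΔT = 1/(1−0.176) = 1.2136 °C.
Without permafrost-carbon: g' = 0.149, ΔT' = 1/(1−0.149) = 1.1751 °C.
Change = 1.1751 − 1.2136 = -0.04 °C.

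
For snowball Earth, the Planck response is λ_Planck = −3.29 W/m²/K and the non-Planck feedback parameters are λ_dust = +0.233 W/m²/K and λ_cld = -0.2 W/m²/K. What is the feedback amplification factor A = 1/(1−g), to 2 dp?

1.01

Convert to gains: g_dust = 0.233/3.29 = 0.07082; g_cld = -0.2/3.29 = -0.06079.
Total gain g = 0.01003.
A = 1/(1 − 0.01003) = 1.01.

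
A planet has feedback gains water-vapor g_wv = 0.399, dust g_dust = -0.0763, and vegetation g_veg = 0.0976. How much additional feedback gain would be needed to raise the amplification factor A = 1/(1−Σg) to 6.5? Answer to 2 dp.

Current total gain = 0.4203.
Target gain for A = 6.5: g* = 1 − 1/6.5 = 0.8462.
Additional gain needed = 0.8462 − 0.4203 = 0.43.

0.43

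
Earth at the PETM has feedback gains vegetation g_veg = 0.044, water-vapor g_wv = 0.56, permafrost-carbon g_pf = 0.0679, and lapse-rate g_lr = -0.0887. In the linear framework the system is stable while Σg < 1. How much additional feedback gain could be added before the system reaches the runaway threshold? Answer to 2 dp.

0.42

Current total gain = 0.044 + 0.56 + 0.0679 − 0.0887 = 0.5832.
Margin to runaway = 1 − 0.5832 = 0.42.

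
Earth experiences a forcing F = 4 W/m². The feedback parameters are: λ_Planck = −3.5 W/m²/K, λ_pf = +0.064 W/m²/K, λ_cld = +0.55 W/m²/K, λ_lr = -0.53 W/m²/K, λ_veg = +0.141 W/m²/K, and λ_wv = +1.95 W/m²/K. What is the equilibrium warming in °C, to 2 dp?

Net feedback parameter λ = (−3.5) + (+0.064) + (+0.55) + (-0.53) + (+0.141) + (+1.95) = -1.325 W/m²/K.
ΔT = −F/λ = −4/(-1.325) = 3.02 °C.

3.02 °C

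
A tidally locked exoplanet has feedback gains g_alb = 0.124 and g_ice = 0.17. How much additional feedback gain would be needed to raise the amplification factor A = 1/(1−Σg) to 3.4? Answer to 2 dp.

0.41

Current total gain = 0.294.
Target gain for A = 3.4: g* = 1 − 1/3.4 = 0.7059.
Additional gain needed = 0.7059 − 0.294 = 0.41.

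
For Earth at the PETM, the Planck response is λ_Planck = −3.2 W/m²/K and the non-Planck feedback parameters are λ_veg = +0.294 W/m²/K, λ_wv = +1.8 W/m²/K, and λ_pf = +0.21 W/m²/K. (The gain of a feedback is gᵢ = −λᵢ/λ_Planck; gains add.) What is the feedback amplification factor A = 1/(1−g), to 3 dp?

3.571

Convert to gains: g_veg = 0.294/3.2 = 0.09187; g_wv = 1.8/3.2 = 0.5625; g_pf = 0.21/3.2 = 0.06562.
Total gain g = 0.71999.
A = 1/(1 − 0.71999) = 3.571.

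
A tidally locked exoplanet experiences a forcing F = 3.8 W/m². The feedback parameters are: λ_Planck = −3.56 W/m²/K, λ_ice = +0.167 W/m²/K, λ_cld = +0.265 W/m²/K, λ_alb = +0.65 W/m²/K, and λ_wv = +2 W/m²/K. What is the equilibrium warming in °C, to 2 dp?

Net feedback parameter λ = (−3.56) + (+0.167) + (+0.265) + (+0.65) + (+2) = -0.478 W/m²/K.
ΔT = −F/λ = −3.8/(-0.478) = 7.95 °C.

7.95 °C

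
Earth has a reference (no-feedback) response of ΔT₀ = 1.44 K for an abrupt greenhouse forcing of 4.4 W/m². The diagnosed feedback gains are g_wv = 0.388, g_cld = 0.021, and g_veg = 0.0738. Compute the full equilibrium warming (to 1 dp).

Total gain g = 0.388 + 0.021 + 0.0738 = 0.4828.
Amplification A = 1/(1 − 0.4828) = 1.933.
ΔT = 1.44 × 1.933 = 2.8 K.

2.8 K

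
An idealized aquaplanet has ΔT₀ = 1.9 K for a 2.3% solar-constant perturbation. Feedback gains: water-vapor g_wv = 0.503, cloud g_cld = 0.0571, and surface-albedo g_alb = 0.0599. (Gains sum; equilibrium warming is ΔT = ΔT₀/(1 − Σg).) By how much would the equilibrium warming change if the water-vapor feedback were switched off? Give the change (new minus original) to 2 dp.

Original: g = 0.62, ΔT = 1.9/(1−0.62) = 5.0000 K.
Without water-vapor: g' = 0.117, ΔT' = 1.9/(1−0.117) = 2.1518 K.
Change = 2.1518 − 5.0000 = -2.85 K.

-2.85 K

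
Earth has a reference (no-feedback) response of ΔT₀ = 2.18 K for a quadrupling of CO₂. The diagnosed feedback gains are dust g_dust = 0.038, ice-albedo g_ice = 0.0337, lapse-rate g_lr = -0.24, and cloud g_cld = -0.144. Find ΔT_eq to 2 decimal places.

Total gain g = 0.038 + 0.0337 − 0.24 − 0.144 = -0.3123.
Amplification A = 1/(1 + 0.3123) = 0.762.
ΔT = 2.18 × 0.762 = 1.66 K.

1.66 K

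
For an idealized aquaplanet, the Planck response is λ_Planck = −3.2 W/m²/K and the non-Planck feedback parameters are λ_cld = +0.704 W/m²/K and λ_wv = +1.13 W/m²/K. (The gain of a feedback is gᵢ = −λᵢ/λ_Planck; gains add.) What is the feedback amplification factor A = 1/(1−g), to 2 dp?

2.34

Convert to gains: g_cld = 0.704/3.2 = 0.22; g_wv = 1.13/3.2 = 0.3531.
Total gain g = 0.5731.
A = 1/(1 − 0.5731) = 2.34.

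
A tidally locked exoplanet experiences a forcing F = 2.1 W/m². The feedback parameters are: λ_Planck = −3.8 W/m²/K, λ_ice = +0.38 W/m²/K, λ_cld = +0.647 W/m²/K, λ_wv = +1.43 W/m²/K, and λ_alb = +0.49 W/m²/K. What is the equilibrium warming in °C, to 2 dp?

Net feedback parameter λ = (−3.8) + (+0.38) + (+0.647) + (+1.43) + (+0.49) = -0.853 W/m²/K.
ΔT = −F/λ = −2.1/(-0.853) = 2.46 °C.

2.46 °C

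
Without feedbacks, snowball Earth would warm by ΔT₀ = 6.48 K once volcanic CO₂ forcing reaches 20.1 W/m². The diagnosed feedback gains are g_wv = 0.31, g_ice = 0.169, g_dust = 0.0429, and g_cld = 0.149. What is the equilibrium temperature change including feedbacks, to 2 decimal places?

19.69 K

Total gain g = 0.31 + 0.169 + 0.0429 + 0.149 = 0.6709.
Amplification A = 1/(1 − 0.6709) = 3.039.
ΔT = 6.48 × 3.039 = 19.69 K.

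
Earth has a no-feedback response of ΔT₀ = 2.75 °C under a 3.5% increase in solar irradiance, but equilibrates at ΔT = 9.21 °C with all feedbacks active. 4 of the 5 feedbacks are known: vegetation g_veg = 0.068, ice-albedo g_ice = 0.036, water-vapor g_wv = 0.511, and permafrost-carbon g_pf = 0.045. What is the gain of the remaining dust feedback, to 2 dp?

0.04

Amplification A = ΔT/ΔT₀ = 9.21/2.75 = 3.349.
Total gain g = 1 − 1/A = 1 − 1/3.349 = 0.7014.
Known gains sum to 0.068 + 0.036 + 0.511 + 0.045 = 0.66.
g_dust = 0.7014 − 0.66 = 0.04.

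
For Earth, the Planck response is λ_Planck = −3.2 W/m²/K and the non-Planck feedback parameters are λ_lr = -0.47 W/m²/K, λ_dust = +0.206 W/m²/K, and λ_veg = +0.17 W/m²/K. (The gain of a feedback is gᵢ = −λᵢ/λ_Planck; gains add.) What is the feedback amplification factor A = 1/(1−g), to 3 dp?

Convert to gains: g_lr = -0.47/3.2 = -0.1469; g_dust = 0.206/3.2 = 0.06437; g_veg = 0.17/3.2 = 0.05312.
Total gain g = -0.02941.
A = 1/(1 + 0.02941) = 0.971.

0.971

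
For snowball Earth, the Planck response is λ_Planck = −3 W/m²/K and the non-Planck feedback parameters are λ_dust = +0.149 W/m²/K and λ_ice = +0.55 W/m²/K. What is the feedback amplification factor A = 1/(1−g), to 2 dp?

1.30

Convert to gains: g_dust = 0.149/3 = 0.04967; g_ice = 0.55/3 = 0.1833.
Total gain g = 0.23297.
A = 1/(1 − 0.23297) = 1.30.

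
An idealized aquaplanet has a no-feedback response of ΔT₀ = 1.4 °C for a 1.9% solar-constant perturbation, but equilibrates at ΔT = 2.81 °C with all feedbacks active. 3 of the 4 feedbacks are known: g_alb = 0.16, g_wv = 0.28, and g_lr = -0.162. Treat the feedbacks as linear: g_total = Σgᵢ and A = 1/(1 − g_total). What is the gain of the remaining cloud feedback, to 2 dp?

0.22

Amplification A = ΔT/ΔT₀ = 2.81/1.4 = 2.007.
Total gain g = 1 − 1/A = 1 − 1/2.007 = 0.5017.
Known gains sum to 0.16 + 0.28 − 0.162 = 0.278.
g_cld = 0.5017 − 0.278 = 0.22.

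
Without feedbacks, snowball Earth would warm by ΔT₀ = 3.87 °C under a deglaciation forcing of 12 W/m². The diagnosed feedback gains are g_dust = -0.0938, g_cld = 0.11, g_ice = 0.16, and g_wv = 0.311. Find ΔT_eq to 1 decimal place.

Total gain g = -0.0938 + 0.11 + 0.16 + 0.311 = 0.4872.
Amplification A = 1/(1 − 0.4872) = 1.95.
ΔT = 3.87 × 1.95 = 7.5 °C.

7.5 °C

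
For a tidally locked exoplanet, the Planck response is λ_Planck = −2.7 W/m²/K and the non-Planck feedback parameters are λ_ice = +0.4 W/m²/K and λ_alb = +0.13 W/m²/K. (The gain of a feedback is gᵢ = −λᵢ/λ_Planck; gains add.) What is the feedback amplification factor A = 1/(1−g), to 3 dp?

Convert to gains: g_ice = 0.4/2.7 = 0.1481; g_alb = 0.13/2.7 = 0.04815.
Total gain g = 0.19625.
A = 1/(1 − 0.19625) = 1.244.

1.244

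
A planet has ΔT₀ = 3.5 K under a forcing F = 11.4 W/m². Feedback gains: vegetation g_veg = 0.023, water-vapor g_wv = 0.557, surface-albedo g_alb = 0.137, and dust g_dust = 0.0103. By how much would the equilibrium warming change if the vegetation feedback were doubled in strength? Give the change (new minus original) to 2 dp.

1.18 K

Original: g = 0.7273, ΔT = 3.5/(1−0.7273) = 12.8346 K.
With doubled vegetation: g' = 0.7503, ΔT' = 3.5/(1−0.7503) = 14.0168 K.
Change = 14.0168 − 12.8346 = 1.18 K.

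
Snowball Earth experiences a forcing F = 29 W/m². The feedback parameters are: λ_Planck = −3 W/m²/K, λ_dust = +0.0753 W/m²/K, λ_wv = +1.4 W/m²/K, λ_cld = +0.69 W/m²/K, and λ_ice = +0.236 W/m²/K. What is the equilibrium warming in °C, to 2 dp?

Net feedback parameter λ = (−3) + (+0.0753) + (+1.4) + (+0.69) + (+0.236) = -0.5987 W/m²/K.
ΔT = −F/λ = −29/(-0.5987) = 48.44 °C.

48.44 °C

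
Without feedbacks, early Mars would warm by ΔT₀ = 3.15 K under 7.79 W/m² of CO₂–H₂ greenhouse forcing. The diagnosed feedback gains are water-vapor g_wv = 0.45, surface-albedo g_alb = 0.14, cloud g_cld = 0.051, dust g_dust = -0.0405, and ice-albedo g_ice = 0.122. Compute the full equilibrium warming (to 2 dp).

Total gain g = 0.45 + 0.14 + 0.051 − 0.0405 + 0.122 = 0.7225.
Amplification A = 1/(1 − 0.7225) = 3.604.
ΔT = 3.15 × 3.604 = 11.35 K.

11.35 K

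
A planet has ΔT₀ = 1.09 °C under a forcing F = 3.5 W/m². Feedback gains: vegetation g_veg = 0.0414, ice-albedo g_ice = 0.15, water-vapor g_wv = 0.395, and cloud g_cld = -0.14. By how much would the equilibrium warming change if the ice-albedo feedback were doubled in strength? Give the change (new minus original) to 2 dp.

0.73 °C

Original: g = 0.4464, ΔT = 1.09/(1−0.4464) = 1.9689 °C.
With doubled ice-albedo: g' = 0.5964, ΔT' = 1.09/(1−0.5964) = 2.7007 °C.
Change = 2.7007 − 1.9689 = 0.73 °C.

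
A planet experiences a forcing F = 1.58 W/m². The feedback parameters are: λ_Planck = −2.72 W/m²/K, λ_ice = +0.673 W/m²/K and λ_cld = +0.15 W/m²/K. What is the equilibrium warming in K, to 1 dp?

Net feedback parameter λ = (−2.72) + (+0.673) + (+0.15) = -1.897 W/m²/K.
ΔT = −F/λ = −1.58/(-1.897) = 0.8 K.

0.8 K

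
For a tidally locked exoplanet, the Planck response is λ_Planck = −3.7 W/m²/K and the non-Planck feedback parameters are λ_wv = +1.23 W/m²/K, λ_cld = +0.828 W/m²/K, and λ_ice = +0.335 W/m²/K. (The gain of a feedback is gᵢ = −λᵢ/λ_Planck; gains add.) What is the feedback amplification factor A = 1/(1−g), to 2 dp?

Convert to gains: g_wv = 1.23/3.7 = 0.3324; g_cld = 0.828/3.7 = 0.2238; g_ice = 0.335/3.7 = 0.09054.
Total gain g = 0.64674.
A = 1/(1 − 0.64674) = 2.83.

2.83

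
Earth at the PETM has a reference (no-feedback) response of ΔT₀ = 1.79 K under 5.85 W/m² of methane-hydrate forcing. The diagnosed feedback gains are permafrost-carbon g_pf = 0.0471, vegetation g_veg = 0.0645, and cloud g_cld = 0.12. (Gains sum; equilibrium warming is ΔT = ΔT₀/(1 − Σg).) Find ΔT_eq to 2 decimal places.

2.33 K

Total gain g = 0.0471 + 0.0645 + 0.12 = 0.2316.
Amplification A = 1/(1 − 0.2316) = 1.301.
ΔT = 1.79 × 1.301 = 2.33 K.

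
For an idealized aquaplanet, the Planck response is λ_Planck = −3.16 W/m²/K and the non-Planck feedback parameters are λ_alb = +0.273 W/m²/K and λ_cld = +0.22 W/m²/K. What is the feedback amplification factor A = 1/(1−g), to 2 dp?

1.18

Convert to gains: g_alb = 0.273/3.16 = 0.08639; g_cld = 0.22/3.16 = 0.06962.
Total gain g = 0.15601.
A = 1/(1 − 0.15601) = 1.18.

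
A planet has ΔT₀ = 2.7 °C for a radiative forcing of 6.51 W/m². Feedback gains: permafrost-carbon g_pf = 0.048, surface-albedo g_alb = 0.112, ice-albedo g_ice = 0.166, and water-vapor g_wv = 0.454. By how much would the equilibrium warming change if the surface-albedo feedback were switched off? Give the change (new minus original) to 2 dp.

-4.14 °C

Original: g = 0.78, ΔT = 2.7/(1−0.78) = 12.2727 °C.
Without surface-albedo: g' = 0.668, ΔT' = 2.7/(1−0.668) = 8.1325 °C.
Change = 8.1325 − 12.2727 = -4.14 °C.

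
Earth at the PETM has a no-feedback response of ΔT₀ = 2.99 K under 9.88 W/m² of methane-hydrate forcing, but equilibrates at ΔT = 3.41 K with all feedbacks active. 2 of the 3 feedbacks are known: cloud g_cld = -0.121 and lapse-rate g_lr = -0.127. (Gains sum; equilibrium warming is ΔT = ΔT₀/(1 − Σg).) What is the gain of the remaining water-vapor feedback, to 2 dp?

Amplification A = ΔT/ΔT₀ = 3.41/2.99 = 1.14.
Total gain g = 1 − 1/A = 1 − 1/1.14 = 0.1228.
Known gains sum to -0.121 − 0.127 = -0.248.
g_wv = 0.1228 + 0.248 = 0.37.

0.37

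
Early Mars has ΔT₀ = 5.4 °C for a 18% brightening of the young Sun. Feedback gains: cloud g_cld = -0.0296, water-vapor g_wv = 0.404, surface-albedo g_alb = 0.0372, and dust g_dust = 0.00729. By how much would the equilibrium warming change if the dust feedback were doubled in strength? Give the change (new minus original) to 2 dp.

Original: g = 0.41889, ΔT = 5.4/(1−0.41889) = 9.2926 °C.
With doubled dust: g' = 0.42618, ΔT' = 5.4/(1−0.42618) = 9.4106 °C.
Change = 9.4106 − 9.2926 = 0.12 °C.

0.12 °C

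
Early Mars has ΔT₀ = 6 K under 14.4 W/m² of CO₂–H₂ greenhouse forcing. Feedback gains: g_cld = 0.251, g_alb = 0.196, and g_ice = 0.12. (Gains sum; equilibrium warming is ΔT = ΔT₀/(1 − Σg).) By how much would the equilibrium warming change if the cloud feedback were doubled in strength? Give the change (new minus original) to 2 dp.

Original: g = 0.567, ΔT = 6/(1−0.567) = 13.8568 K.
With doubled cloud: g' = 0.818, ΔT' = 6/(1−0.818) = 32.9670 K.
Change = 32.9670 − 13.8568 = 19.11 K.

19.11 K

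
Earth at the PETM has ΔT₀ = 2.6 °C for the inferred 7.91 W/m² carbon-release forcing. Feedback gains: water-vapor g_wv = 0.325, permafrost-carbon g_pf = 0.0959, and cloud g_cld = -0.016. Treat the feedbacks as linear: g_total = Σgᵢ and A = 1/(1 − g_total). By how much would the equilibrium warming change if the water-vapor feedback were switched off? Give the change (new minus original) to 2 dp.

-1.54 °C

Original: g = 0.4049, ΔT = 2.6/(1−0.4049) = 4.3690 °C.
Without water-vapor: g' = 0.0799, ΔT' = 2.6/(1−0.0799) = 2.8258 °C.
Change = 2.8258 − 4.3690 = -1.54 °C.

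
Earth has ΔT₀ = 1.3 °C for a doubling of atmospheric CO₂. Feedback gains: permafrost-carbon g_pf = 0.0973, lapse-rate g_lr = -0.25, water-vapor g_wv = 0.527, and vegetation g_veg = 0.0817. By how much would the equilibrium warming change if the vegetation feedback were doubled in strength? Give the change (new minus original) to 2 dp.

0.42 °C

Original: g = 0.456, ΔT = 1.3/(1−0.456) = 2.3897 °C.
With doubled vegetation: g' = 0.5377, ΔT' = 1.3/(1−0.5377) = 2.8120 °C.
Change = 2.8120 − 2.3897 = 0.42 °C.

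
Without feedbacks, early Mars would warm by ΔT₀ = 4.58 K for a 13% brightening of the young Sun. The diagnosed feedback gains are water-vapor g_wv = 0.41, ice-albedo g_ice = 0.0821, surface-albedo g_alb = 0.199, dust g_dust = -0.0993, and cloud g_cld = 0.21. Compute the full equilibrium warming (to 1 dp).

23.1 K

Total gain g = 0.41 + 0.0821 + 0.199 − 0.0993 + 0.21 = 0.8018.
Amplification A = 1/(1 − 0.8018) = 5.045.
ΔT = 4.58 × 5.045 = 23.1 K.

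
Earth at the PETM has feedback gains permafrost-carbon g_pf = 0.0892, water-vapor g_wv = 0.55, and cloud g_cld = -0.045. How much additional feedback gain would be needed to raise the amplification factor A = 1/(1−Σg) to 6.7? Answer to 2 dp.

Current total gain = 0.5942.
Target gain for A = 6.7: g* = 1 − 1/6.7 = 0.8507.
Additional gain needed = 0.8507 − 0.5942 = 0.26.

0.26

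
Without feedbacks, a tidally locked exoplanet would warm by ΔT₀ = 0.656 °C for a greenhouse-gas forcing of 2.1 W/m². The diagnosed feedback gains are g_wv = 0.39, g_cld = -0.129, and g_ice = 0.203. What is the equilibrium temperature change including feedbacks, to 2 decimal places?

1.22 °C

Total gain g = 0.39 − 0.129 + 0.203 = 0.464.
Amplification A = 1/(1 − 0.464) = 1.866.
ΔT = 0.656 × 1.866 = 1.22 °C.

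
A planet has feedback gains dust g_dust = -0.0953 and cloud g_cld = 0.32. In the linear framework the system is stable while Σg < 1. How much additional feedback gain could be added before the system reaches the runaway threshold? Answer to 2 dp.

0.78

Current total gain = -0.0953 + 0.32 = 0.2247.
Margin to runaway = 1 − 0.2247 = 0.78.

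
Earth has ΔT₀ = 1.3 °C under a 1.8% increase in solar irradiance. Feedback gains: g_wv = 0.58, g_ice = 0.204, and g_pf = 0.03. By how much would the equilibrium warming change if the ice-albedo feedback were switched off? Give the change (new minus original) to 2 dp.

-3.66 °C

Original: g = 0.814, ΔT = 1.3/(1−0.814) = 6.9892 °C.
Without ice-albedo: g' = 0.61, ΔT' = 1.3/(1−0.61) = 3.3333 °C.
Change = 3.3333 − 6.9892 = -3.66 °C.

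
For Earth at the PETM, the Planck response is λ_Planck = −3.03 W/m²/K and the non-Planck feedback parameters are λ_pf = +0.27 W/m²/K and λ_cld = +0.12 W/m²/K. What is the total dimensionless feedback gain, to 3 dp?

0.129

Convert to gains: g_pf = 0.27/3.03 = 0.08911; g_cld = 0.12/3.03 = 0.0396.
Total gain g = 0.12871.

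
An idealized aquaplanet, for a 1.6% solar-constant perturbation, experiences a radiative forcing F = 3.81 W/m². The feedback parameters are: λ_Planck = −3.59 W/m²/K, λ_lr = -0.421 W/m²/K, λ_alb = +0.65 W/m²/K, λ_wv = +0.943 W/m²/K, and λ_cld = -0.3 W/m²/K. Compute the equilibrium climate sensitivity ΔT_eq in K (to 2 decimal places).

Net feedback parameter λ = (−3.59) + (-0.421) + (+0.65) + (+0.943) + (-0.3) = -2.718 W/m²/K.
ΔT = −F/λ = −3.81/(-2.718) = 1.40 K.

1.40 K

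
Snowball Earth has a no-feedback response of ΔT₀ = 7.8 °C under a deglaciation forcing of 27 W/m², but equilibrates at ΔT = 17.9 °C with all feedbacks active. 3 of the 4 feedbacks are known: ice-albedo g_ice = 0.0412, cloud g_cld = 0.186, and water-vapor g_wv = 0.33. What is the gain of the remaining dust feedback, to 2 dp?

Amplification A = ΔT/ΔT₀ = 17.9/7.8 = 2.295.
Total gain g = 1 − 1/A = 1 − 1/2.295 = 0.5643.
Known gains sum to 0.0412 + 0.186 + 0.33 = 0.5572.
g_dust = 0.5643 − 0.5572 = 0.01.

0.01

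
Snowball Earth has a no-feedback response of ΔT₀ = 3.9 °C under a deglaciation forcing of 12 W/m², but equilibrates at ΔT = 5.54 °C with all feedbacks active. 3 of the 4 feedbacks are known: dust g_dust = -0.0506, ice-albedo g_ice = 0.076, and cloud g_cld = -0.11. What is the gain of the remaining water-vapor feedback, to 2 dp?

0.38

Amplification A = ΔT/ΔT₀ = 5.54/3.9 = 1.421.
Total gain g = 1 − 1/A = 1 − 1/1.421 = 0.2963.
Known gains sum to -0.0506 + 0.076 − 0.11 = -0.0846.
g_wv = 0.2963 + 0.0846 = 0.38.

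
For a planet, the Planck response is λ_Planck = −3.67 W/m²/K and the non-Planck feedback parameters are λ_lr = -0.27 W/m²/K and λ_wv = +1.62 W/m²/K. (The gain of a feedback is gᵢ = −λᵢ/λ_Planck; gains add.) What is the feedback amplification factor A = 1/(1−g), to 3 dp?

Convert to gains: g_lr = -0.27/3.67 = -0.07357; g_wv = 1.62/3.67 = 0.4414.
Total gain g = 0.36783.
A = 1/(1 − 0.36783) = 1.582.

1.582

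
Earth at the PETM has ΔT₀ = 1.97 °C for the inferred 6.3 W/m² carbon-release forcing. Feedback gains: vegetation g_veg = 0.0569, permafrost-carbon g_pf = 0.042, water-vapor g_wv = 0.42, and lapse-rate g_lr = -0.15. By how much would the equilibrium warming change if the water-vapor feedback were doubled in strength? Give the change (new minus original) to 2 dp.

6.21 °C

Original: g = 0.3689, ΔT = 1.97/(1−0.3689) = 3.1215 °C.
With doubled water-vapor: g' = 0.7889, ΔT' = 1.97/(1−0.7889) = 9.3321 °C.
Change = 9.3321 − 3.1215 = 6.21 °C.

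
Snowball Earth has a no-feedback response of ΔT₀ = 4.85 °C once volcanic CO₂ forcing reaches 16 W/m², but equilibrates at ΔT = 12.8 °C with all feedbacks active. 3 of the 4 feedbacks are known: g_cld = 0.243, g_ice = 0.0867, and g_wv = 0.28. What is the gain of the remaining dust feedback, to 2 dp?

Amplification A = ΔT/ΔT₀ = 12.8/4.85 = 2.639.
Total gain g = 1 − 1/A = 1 − 1/2.639 = 0.6211.
Known gains sum to 0.243 + 0.0867 + 0.28 = 0.6097.
g_dust = 0.6211 − 0.6097 = 0.01.

0.01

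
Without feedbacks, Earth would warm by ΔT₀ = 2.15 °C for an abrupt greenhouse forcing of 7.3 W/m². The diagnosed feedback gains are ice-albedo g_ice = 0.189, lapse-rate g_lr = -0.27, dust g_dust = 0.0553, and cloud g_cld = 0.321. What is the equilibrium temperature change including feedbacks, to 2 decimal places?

Total gain g = 0.189 − 0.27 + 0.0553 + 0.321 = 0.2953.
Amplification A = 1/(1 − 0.2953) = 1.419.
ΔT = 2.15 × 1.419 = 3.05 °C.

3.05 °C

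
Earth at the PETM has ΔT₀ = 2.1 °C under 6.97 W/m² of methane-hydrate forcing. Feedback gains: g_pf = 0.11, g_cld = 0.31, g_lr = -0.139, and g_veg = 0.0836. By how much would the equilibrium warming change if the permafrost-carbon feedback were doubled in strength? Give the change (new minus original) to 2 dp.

0.69 °C

Original: g = 0.3646, ΔT = 2.1/(1−0.3646) = 3.3050 °C.
With doubled permafrost-carbon: g' = 0.4746, ΔT' = 2.1/(1−0.4746) = 3.9970 °C.
Change = 3.9970 − 3.3050 = 0.69 °C.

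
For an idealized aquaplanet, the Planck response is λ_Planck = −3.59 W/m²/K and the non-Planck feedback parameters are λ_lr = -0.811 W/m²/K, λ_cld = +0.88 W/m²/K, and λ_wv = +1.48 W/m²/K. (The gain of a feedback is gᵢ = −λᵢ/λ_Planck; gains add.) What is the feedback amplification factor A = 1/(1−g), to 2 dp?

1.76

Convert to gains: g_lr = -0.811/3.59 = -0.2259; g_cld = 0.88/3.59 = 0.2451; g_wv = 1.48/3.59 = 0.4123.
Total gain g = 0.4315.
A = 1/(1 − 0.4315) = 1.76.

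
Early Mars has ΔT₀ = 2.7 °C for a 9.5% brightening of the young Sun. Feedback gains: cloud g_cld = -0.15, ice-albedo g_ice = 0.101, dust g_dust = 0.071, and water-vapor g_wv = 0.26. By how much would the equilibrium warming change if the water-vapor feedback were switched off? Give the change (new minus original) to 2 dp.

-1.00 °C

Original: g = 0.282, ΔT = 2.7/(1−0.282) = 3.7604 °C.
Without water-vapor: g' = 0.022, ΔT' = 2.7/(1−0.022) = 2.7607 °C.
Change = 2.7607 − 3.7604 = -1.00 °C.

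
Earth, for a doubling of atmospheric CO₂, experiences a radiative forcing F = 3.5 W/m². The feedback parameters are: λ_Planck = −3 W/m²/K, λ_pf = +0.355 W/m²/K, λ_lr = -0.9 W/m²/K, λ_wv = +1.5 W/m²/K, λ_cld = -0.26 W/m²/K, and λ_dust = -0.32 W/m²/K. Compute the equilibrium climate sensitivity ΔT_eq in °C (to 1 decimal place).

1.3 °C

Net feedback parameter λ = (−3) + (+0.355) + (-0.9) + (+1.5) + (-0.26) + (-0.32) = -2.625 W/m²/K.
ΔT = −F/λ = −3.5/(-2.625) = 1.3 °C.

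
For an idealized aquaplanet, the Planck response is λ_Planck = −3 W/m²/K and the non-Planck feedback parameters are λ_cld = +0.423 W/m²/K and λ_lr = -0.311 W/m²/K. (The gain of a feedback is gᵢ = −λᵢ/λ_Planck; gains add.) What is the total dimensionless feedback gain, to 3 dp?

0.037

Convert to gains: g_cld = 0.423/3 = 0.141; g_lr = -0.311/3 = -0.1037.
Total gain g = 0.0373.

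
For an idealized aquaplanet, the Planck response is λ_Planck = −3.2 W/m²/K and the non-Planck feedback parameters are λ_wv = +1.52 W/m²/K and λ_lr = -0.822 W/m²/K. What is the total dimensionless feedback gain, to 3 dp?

0.218

Convert to gains: g_wv = 1.52/3.2 = 0.475; g_lr = -0.822/3.2 = -0.2569.
Total gain g = 0.2181.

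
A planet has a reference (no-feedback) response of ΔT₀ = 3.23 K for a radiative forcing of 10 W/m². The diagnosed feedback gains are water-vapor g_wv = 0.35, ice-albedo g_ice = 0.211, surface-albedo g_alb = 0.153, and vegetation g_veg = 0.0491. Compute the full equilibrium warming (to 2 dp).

Total gain g = 0.35 + 0.211 + 0.153 + 0.0491 = 0.7631.
Amplification A = 1/(1 − 0.7631) = 4.221.
ΔT = 3.23 × 4.221 = 13.63 K.

13.63 K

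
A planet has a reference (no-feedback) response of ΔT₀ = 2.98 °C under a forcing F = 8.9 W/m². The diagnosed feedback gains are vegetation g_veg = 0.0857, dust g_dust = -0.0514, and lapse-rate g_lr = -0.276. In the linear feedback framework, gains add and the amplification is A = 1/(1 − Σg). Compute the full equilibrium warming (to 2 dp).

2.40 °C

Total gain g = 0.0857 − 0.0514 − 0.276 = -0.2417.
Amplification A = 1/(1 + 0.2417) = 0.8053.
ΔT = 2.98 × 0.8053 = 2.40 °C.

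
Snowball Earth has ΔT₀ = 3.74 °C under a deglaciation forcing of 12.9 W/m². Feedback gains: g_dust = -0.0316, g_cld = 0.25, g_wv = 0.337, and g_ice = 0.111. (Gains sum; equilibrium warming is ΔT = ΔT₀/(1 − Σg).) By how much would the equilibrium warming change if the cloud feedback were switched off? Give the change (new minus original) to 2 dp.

-4.80 °C

Original: g = 0.6664, ΔT = 3.74/(1−0.6664) = 11.2110 °C.
Without cloud: g' = 0.4164, ΔT' = 3.74/(1−0.4164) = 6.4085 °C.
Change = 6.4085 − 11.2110 = -4.80 °C.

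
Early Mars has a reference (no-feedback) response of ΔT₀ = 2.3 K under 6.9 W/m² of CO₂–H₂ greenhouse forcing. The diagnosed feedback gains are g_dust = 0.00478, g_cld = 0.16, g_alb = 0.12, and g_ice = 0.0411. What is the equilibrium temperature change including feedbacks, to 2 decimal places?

3.41 K

Total gain g = 0.00478 + 0.16 + 0.12 + 0.0411 = 0.32588.
Amplification A = 1/(1 − 0.32588) = 1.483.
ΔT = 2.3 × 1.483 = 3.41 K.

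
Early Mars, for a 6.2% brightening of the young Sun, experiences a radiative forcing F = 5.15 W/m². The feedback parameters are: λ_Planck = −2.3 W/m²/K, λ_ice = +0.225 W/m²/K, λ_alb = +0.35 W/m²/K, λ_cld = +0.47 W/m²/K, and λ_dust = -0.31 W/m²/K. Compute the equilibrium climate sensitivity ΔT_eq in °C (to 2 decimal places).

Net feedback parameter λ = (−2.3) + (+0.225) + (+0.35) + (+0.47) + (-0.31) = -1.565 W/m²/K.
ΔT = −F/λ = −5.15/(-1.565) = 3.29 °C.

3.29 °C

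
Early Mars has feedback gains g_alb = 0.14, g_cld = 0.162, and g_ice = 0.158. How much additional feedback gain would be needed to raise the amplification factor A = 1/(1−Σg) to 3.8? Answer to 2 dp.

0.28

Current total gain = 0.46.
Target gain for A = 3.8: g* = 1 − 1/3.8 = 0.7368.
Additional gain needed = 0.7368 − 0.46 = 0.28.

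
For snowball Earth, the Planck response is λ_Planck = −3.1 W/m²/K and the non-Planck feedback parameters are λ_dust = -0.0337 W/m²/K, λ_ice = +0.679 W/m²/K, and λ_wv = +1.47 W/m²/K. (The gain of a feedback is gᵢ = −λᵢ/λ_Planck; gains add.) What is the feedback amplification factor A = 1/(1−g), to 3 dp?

Convert to gains: g_dust = -0.0337/3.1 = -0.01087; g_ice = 0.679/3.1 = 0.219; g_wv = 1.47/3.1 = 0.4742.
Total gain g = 0.68233.
A = 1/(1 − 0.68233) = 3.148.

3.148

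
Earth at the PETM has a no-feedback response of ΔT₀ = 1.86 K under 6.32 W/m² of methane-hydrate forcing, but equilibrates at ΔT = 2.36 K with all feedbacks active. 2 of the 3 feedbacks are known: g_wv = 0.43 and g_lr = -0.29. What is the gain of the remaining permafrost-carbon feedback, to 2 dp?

Amplification A = ΔT/ΔT₀ = 2.36/1.86 = 1.269.
Total gain g = 1 − 1/A = 1 − 1/1.269 = 0.212.
Known gains sum to 0.43 − 0.29 = 0.14.
g_pf = 0.212 − 0.14 = 0.07.

0.07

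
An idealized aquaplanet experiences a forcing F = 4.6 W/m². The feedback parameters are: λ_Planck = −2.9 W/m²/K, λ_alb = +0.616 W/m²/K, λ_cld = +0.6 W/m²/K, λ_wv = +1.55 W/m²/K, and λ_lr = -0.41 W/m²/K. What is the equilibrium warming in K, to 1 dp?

8.5 K

Net feedback parameter λ = (−2.9) + (+0.616) + (+0.6) + (+1.55) + (-0.41) = -0.544 W/m²/K.
ΔT = −F/λ = −4.6/(-0.544) = 8.5 K.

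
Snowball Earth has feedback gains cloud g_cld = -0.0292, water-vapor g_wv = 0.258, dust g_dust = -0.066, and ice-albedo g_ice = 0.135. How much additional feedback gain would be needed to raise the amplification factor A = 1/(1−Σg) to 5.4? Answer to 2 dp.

Current total gain = 0.2978.
Target gain for A = 5.4: g* = 1 − 1/5.4 = 0.8148.
Additional gain needed = 0.8148 − 0.2978 = 0.52.

0.52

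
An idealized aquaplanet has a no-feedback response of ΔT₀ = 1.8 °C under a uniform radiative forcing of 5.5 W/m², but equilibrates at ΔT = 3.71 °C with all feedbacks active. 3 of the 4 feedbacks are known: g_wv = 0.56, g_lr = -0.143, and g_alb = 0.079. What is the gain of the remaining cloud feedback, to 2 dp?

0.02

Amplification A = ΔT/ΔT₀ = 3.71/1.8 = 2.061.
Total gain g = 1 − 1/A = 1 − 1/2.061 = 0.5148.
Known gains sum to 0.56 − 0.143 + 0.079 = 0.496.
g_cld = 0.5148 − 0.496 = 0.02.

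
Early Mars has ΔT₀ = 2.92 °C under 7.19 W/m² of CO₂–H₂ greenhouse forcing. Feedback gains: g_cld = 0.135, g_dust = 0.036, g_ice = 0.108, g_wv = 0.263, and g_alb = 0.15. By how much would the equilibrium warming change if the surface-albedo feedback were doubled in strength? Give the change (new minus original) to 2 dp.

9.00 °C

Original: g = 0.692, ΔT = 2.92/(1−0.692) = 9.4805 °C.
With doubled surface-albedo: g' = 0.842, ΔT' = 2.92/(1−0.842) = 18.4810 °C.
Change = 18.4810 − 9.4805 = 9.00 °C.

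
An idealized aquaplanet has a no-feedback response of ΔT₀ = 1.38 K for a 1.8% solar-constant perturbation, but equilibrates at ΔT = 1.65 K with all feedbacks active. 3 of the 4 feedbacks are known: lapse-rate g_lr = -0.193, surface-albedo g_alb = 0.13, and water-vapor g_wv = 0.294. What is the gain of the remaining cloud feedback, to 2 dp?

Amplification A = ΔT/ΔT₀ = 1.65/1.38 = 1.196.
Total gain g = 1 − 1/A = 1 − 1/1.196 = 0.1639.
Known gains sum to -0.193 + 0.13 + 0.294 = 0.231.
g_cld = 0.1639 − 0.231 = -0.07.

-0.07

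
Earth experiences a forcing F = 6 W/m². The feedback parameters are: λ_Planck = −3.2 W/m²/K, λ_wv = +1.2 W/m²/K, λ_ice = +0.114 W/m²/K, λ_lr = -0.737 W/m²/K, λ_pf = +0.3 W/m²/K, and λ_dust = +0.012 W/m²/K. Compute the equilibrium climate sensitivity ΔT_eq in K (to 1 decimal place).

Net feedback parameter λ = (−3.2) + (+1.2) + (+0.114) + (-0.737) + (+0.3) + (+0.012) = -2.311 W/m²/K.
ΔT = −F/λ = −6/(-2.311) = 2.6 K.

2.6 K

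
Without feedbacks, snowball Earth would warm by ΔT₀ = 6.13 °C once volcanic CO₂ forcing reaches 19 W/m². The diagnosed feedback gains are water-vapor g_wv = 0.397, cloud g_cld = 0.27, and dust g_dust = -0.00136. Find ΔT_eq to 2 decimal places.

Total gain g = 0.397 + 0.27 − 0.00136 = 0.66564.
Amplification A = 1/(1 − 0.66564) = 2.991.
ΔT = 6.13 × 2.991 = 18.33 °C.

18.33 °C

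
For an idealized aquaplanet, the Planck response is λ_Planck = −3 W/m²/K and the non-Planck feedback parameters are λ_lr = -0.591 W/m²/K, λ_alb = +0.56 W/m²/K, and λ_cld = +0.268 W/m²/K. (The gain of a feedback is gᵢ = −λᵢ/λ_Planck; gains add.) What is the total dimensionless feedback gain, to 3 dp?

0.079

Convert to gains: g_lr = -0.591/3 = -0.197; g_alb = 0.56/3 = 0.1867; g_cld = 0.268/3 = 0.08933.
Total gain g = 0.07903.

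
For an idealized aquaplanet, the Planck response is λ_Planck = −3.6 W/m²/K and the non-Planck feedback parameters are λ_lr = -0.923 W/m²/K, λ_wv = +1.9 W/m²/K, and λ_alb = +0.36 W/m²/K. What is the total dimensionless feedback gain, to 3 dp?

Convert to gains: g_lr = -0.923/3.6 = -0.2564; g_wv = 1.9/3.6 = 0.5278; g_alb = 0.36/3.6 = 0.1.
Total gain g = 0.3714.

0.371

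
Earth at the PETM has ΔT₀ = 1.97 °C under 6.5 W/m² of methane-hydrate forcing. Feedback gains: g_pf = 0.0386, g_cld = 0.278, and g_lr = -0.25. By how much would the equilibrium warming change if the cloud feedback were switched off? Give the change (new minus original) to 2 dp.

Original: g = 0.0666, ΔT = 1.97/(1−0.0666) = 2.1106 °C.
Without cloud: g' = -0.2114, ΔT' = 1.97/(1+0.2114) = 1.6262 °C.
Change = 1.6262 − 2.1106 = -0.48 °C.

-0.48 °C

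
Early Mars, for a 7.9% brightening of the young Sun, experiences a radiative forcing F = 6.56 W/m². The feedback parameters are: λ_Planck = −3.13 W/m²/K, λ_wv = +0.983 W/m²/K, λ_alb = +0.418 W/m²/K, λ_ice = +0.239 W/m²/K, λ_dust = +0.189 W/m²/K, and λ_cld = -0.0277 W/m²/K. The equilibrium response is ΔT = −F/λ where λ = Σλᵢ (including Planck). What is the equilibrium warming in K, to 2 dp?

Net feedback parameter λ = (−3.13) + (+0.983) + (+0.418) + (+0.239) + (+0.189) + (-0.0277) = -1.3287 W/m²/K.
ΔT = −F/λ = −6.56/(-1.3287) = 4.94 K.

4.94 K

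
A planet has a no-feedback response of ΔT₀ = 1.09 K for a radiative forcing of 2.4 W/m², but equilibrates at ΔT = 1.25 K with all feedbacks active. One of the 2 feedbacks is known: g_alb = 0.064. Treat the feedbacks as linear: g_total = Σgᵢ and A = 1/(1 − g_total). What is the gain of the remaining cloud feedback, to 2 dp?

0.06

Amplification A = ΔT/ΔT₀ = 1.25/1.09 = 1.147.
Total gain g = 1 − 1/A = 1 − 1/1.147 = 0.1282.
The known gain is 0.064.
g_cld = 0.1282 − 0.064 = 0.06.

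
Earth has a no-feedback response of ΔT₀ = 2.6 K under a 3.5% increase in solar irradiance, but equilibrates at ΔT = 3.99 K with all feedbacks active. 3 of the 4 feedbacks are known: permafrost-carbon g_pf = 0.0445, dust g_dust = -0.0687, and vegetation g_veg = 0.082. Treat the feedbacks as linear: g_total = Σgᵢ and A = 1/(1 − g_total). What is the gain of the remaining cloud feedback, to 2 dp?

0.29

Amplification A = ΔT/ΔT₀ = 3.99/2.6 = 1.535.
Total gain g = 1 − 1/A = 1 − 1/1.535 = 0.3485.
Known gains sum to 0.0445 − 0.0687 + 0.082 = 0.0578.
g_cld = 0.3485 − 0.0578 = 0.29.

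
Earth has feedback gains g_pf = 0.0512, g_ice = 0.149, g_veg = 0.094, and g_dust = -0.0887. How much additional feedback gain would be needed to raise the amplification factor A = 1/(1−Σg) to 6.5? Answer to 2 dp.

0.64

Current total gain = 0.2055.
Target gain for A = 6.5: g* = 1 − 1/6.5 = 0.8462.
Additional gain needed = 0.8462 − 0.2055 = 0.64.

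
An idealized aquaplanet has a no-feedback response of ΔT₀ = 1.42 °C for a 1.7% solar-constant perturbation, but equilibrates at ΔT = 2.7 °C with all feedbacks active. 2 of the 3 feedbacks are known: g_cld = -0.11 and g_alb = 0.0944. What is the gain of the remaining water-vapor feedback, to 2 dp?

0.49

Amplification A = ΔT/ΔT₀ = 2.7/1.42 = 1.901.
Total gain g = 1 − 1/A = 1 − 1/1.901 = 0.474.
Known gains sum to -0.11 + 0.0944 = -0.0156.
g_wv = 0.474 + 0.0156 = 0.49.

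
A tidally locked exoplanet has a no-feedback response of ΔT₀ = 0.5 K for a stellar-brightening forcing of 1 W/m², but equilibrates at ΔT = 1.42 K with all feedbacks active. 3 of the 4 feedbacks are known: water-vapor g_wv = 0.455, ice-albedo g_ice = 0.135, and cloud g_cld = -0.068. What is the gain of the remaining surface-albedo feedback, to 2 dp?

Amplification A = ΔT/ΔT₀ = 1.42/0.5 = 2.84.
Total gain g = 1 − 1/A = 1 − 1/2.84 = 0.6479.
Known gains sum to 0.455 + 0.135 − 0.068 = 0.522.
g_alb = 0.6479 − 0.522 = 0.13.

0.13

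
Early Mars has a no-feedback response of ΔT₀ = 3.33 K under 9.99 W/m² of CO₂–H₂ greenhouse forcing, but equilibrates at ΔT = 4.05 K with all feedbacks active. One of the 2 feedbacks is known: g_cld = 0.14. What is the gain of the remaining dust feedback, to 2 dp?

Amplification A = ΔT/ΔT₀ = 4.05/3.33 = 1.216.
Total gain g = 1 − 1/A = 1 − 1/1.216 = 0.1776.
The known gain is 0.14.
g_dust = 0.1776 − 0.14 = 0.04.

0.04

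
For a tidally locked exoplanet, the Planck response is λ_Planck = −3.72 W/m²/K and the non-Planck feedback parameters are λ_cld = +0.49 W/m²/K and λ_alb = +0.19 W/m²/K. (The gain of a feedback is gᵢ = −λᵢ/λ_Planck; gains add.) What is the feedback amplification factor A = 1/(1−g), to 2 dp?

1.22

Convert to gains: g_cld = 0.49/3.72 = 0.1317; g_alb = 0.19/3.72 = 0.05108.
Total gain g = 0.18278.
A = 1/(1 − 0.18278) = 1.22.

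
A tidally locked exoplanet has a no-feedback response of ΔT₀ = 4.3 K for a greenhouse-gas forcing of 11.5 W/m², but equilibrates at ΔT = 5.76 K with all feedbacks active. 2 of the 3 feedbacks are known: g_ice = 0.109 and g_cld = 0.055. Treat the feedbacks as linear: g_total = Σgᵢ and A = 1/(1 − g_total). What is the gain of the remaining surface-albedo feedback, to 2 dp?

0.09

Amplification A = ΔT/ΔT₀ = 5.76/4.3 = 1.34.
Total gain g = 1 − 1/A = 1 − 1/1.34 = 0.2537.
Known gains sum to 0.109 + 0.055 = 0.164.
g_alb = 0.2537 − 0.164 = 0.09.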